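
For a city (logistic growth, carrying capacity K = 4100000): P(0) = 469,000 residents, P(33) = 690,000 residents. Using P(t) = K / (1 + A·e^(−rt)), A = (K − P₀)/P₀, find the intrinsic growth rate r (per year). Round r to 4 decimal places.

A = (4100000 − 469000)/469000 = 7.742
690000 = 4100000/(1 + 7.742·e^(−r·33)) → e^(−33r) = (5.94203 − 1)/7.742 = 0.63834
r = −ln(0.63834)/33 = 0.44888/33

r ≈ 0.0136 per year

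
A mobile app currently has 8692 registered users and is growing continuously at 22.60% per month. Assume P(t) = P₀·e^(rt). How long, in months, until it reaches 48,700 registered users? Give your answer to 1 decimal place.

48700 = 8692 · e^(0.226·t)
t = ln(48700/8692) / 0.226 = ln(5.60285) / 0.226 = 1.72328 / 0.226

t ≈ 7.6 months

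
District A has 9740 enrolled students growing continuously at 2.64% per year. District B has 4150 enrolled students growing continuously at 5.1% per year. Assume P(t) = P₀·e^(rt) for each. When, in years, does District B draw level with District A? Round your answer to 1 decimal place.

9740·e^(0.0264t) = 4150·e^(0.051t)
9740/4150 = e^((0.051 − 0.0264)t) → ln(2.34699) = 0.0246·t
t = 0.85313 / 0.0246

t ≈ 34.7 years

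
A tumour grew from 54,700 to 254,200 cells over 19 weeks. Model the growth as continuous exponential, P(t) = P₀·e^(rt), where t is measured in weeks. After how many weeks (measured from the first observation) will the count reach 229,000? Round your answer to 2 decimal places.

t ≈ 17.71 weeks

r = ln(254200/54700) / 19 ≈ 0.080856 per week
t = ln(229000/54700) / r = 1.43186 / 0.080856 ≈ 17.709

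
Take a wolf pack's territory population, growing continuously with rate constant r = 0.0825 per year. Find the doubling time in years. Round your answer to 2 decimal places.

doubling time ≈ 8.40 years

doubling time = ln(2) / |r| = 0.69315 / 0.0825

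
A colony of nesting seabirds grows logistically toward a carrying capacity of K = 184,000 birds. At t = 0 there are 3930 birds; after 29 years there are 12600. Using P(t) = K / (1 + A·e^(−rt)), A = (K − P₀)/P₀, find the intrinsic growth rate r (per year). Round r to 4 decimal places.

A = (184000 − 3930)/3930 = 45.81934
12600 = 184000/(1 + 45.81934·e^(−r·29)) → e^(−29r) = (14.60317 − 1)/45.81934 = 0.296887
r = −ln(0.296887)/29 = 1.2144/29

r ≈ 0.0419 per year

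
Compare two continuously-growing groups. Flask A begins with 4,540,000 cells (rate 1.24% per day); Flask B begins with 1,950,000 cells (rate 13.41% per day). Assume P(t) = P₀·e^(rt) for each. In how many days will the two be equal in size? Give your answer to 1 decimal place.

t ≈ 6.9 days

4540000·e^(0.0124t) = 1950000·e^(0.1341t)
4540000/1950000 = e^((0.1341 − 0.0124)t) → ln(2.32821) = 0.1217·t
t = 0.8451 / 0.1217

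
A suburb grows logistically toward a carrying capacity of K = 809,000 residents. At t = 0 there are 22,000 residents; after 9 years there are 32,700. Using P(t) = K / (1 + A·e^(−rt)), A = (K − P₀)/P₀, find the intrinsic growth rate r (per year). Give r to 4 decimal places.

A = (809000 − 22000)/22000 = 35.77273
32700 = 809000/(1 + 35.77273·e^(−r·9)) → e^(−9r) = (24.74006 − 1)/35.77273 = 0.663636
r = −ln(0.663636)/9 = 0.41002/9

r ≈ 0.0456 per year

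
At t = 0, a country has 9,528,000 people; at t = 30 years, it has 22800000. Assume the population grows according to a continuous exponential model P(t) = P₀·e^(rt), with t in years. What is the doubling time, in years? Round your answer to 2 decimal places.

r = ln(22800000/9528000) / 30 = ln(2.39295) / 30 ≈ 0.029084 per year
doubling time = ln 2 / |r| = 0.69315 / 0.029084

doubling time ≈ 23.83 years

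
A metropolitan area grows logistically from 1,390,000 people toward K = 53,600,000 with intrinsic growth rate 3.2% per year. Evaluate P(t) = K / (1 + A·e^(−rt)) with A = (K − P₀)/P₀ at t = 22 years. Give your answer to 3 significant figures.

A = (53600000 − 1390000)/1390000 = 37.56115
P(22) = 53600000 / (1 + 37.56115·e^(−0.032·22)) = 53600000 / (1 + 37.56115·0.494603)
= 53600000 / 19.57786 ≈ 2737787.11

≈ 2,740,000 people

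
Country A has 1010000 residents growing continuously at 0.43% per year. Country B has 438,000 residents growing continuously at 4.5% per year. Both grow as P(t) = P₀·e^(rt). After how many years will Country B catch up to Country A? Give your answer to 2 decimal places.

1010000·e^(0.0043t) = 438000·e^(0.045t)
1010000/438000 = e^((0.045 − 0.0043)t) → ln(2.30594) = 0.0407·t
t = 0.83549 / 0.0407

t ≈ 20.53 years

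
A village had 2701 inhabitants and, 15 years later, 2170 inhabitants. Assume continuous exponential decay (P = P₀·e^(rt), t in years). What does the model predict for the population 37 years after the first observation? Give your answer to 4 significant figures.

≈ 1,574 inhabitants

r = ln(2170/2701) / 15 ≈ -0.014593 per year
P(37) = 2701 · e^(-0.014593·37) = 2701 · 0.58278 ≈ 1574.1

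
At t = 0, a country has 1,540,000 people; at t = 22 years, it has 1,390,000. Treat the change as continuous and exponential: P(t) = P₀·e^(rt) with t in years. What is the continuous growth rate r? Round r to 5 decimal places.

r ≈ -0.00466 per year

1390000 = 1540000 · e^(r·22)
e^(22r) = 1390000/1540000 = 0.9026
r = ln(0.9026) / 22 = -0.10248 / 22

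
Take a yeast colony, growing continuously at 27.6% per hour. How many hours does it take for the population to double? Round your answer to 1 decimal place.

doubling time ≈ 2.5 hours

doubling time = ln(2) / |r| = 0.69315 / 0.276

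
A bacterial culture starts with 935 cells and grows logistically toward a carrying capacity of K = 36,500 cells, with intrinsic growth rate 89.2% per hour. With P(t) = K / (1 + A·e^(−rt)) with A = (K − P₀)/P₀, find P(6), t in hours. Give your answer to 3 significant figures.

≈ 30,900 cells

A = (36500 − 935)/935 = 38.03743
P(6) = 36500 / (1 + 38.03743·e^(−0.892·6)) = 36500 / (1 + 38.03743·0.004739)
= 36500 / 1.18025 ≈ 30925.74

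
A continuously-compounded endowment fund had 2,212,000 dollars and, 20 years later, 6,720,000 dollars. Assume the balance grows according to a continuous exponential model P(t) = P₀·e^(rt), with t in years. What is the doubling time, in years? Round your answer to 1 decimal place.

doubling time ≈ 12.5 years

r = ln(6720000/2212000) / 20 = ln(3.03797) / 20 ≈ 0.05556 per year
doubling time = ln 2 / |r| = 0.69315 / 0.05556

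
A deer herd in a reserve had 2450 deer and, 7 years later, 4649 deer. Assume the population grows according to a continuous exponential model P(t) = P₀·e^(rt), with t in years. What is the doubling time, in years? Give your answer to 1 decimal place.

r = ln(4649/2450) / 7 = ln(1.89755) / 7 ≈ 0.091509 per year
doubling time = ln 2 / |r| = 0.69315 / 0.091509

doubling time ≈ 7.6 years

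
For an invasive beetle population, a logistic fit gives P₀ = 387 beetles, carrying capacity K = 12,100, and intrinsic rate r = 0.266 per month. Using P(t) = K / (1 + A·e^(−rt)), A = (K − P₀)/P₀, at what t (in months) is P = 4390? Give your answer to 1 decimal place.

t ≈ 10.7 months

A = (12100 − 387)/387 = 30.26615
4390 = 12100/(1 + 30.26615·e^(−0.266t)) → 1 + 30.26615·e^(−0.266t) = 2.75626
e^(−0.266t) = 0.058027 → t = ln(17.23326)/0.266 = 2.84684/0.266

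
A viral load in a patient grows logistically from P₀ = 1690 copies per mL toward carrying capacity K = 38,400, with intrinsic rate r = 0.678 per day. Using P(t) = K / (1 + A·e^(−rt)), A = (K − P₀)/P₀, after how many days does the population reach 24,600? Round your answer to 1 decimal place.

t ≈ 5.4 days

A = (38400 − 1690)/1690 = 21.72189
24600 = 38400/(1 + 21.72189·e^(−0.678t)) → 1 + 21.72189·e^(−0.678t) = 1.56098
e^(−0.678t) = 0.025825 → t = ln(38.72164)/0.678 = 3.6564/0.678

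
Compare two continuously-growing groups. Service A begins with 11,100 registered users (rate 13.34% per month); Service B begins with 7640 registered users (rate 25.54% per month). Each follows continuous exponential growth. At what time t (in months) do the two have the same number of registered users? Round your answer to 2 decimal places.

11100·e^(0.1334t) = 7640·e^(0.2554t)
11100/7640 = e^((0.2554 − 0.1334)t) → ln(1.45288) = 0.122·t
t = 0.37355 / 0.122

t ≈ 3.06 months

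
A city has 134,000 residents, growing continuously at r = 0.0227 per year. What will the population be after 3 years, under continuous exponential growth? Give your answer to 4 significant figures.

≈ 143,400 residents

P(3) = 134000 · e^(0.0227·3) = 134000 · e^(0.0681)
= 134000 · 1.07047 ≈ 143443.29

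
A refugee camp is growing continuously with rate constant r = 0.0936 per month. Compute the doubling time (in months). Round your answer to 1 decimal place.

doubling time ≈ 7.4 months

doubling time = ln(2) / |r| = 0.69315 / 0.0936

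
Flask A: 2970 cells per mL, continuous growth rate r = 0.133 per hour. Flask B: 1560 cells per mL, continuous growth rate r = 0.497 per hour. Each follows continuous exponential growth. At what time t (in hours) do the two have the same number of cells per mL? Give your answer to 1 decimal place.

t ≈ 1.8 hours

2970·e^(0.133t) = 1560·e^(0.497t)
2970/1560 = e^((0.497 − 0.133)t) → ln(1.90385) = 0.364·t
t = 0.64388 / 0.364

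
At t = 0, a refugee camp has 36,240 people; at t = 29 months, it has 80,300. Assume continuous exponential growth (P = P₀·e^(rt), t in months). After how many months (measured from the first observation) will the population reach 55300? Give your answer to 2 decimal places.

r = ln(80300/36240) / 29 ≈ 0.027435 per month
t = ln(55300/36240) / r = 0.42261 / 0.027435 ≈ 15.404

t ≈ 15.40 months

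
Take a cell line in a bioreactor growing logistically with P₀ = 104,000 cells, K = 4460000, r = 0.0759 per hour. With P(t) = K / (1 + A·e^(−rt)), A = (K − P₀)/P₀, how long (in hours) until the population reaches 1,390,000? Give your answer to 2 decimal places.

A = (4460000 − 104000)/104000 = 41.88462
1390000 = 4460000/(1 + 41.88462·e^(−0.0759t)) → 1 + 41.88462·e^(−0.0759t) = 3.20863
e^(−0.0759t) = 0.052731 → t = ln(18.96404)/0.0759 = 2.94254/0.0759

t ≈ 38.77 hours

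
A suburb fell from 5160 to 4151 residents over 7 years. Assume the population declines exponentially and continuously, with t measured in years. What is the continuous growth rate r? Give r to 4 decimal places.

4151 = 5160 · e^(r·7)
e^(7r) = 4151/5160 = 0.80446
r = ln(0.80446) / 7 = -0.21759 / 7

r ≈ -0.0311 per year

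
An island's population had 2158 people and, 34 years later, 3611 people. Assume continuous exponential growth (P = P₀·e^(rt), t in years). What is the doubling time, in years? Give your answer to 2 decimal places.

r = ln(3611/2158) / 34 = ln(1.67331) / 34 ≈ 0.015141 per year
doubling time = ln 2 / |r| = 0.69315 / 0.015141

doubling time ≈ 45.78 years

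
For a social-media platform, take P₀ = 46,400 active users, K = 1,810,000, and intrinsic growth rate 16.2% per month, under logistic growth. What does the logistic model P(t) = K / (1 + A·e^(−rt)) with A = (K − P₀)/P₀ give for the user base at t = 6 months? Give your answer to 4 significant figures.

A = (1810000 − 46400)/46400 = 38.00862
P(6) = 1810000 / (1 + 38.00862·e^(−0.162·6)) = 1810000 / (1 + 38.00862·0.378326)
= 1810000 / 15.37964 ≈ 117688.1

≈ 117,700 active users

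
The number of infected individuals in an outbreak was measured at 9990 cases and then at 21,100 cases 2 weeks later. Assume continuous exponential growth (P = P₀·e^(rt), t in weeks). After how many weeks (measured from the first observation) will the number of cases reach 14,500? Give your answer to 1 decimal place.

r = ln(21100/9990) / 2 ≈ 0.373844 per week
t = ln(14500/9990) / r = 0.37256 / 0.373844 ≈ 0.997

t ≈ 1.0 weeks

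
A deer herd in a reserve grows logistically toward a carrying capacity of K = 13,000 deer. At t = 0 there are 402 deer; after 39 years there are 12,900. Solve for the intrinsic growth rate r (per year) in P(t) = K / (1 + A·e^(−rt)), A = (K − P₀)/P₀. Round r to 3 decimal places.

A = (13000 − 402)/402 = 31.33831
12900 = 13000/(1 + 31.33831·e^(−r·39)) → e^(−39r) = (1.00775 − 1)/31.33831 = 0.000247
r = −ln(0.000247)/39 = 8.30465/39

r ≈ 0.213 per year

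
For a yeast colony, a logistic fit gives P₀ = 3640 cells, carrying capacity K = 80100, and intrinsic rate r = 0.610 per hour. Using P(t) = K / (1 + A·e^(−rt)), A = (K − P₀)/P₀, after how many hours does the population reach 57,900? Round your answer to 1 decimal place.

t ≈ 6.6 hours

A = (80100 − 3640)/3640 = 21.00549
57900 = 80100/(1 + 21.00549·e^(−0.61t)) → 1 + 21.00549·e^(−0.61t) = 1.38342
e^(−0.61t) = 0.018253 → t = ln(54.7846)/0.61 = 4.00341/0.61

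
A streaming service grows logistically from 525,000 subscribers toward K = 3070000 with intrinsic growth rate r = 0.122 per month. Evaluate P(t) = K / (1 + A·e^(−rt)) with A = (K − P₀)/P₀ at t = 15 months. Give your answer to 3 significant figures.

A = (3070000 − 525000)/525000 = 4.84762
P(15) = 3070000 / (1 + 4.84762·e^(−0.122·15)) = 3070000 / (1 + 4.84762·0.160414)
= 3070000 / 1.77762 ≈ 1727024.52

≈ 1,730,000 subscribers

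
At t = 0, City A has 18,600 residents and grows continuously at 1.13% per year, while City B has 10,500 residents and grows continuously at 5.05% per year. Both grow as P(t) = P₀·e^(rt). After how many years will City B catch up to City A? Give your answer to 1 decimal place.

18600·e^(0.0113t) = 10500·e^(0.0505t)
18600/10500 = e^((0.0505 − 0.0113)t) → ln(1.77143) = 0.0392·t
t = 0.57179 / 0.0392

t ≈ 14.6 years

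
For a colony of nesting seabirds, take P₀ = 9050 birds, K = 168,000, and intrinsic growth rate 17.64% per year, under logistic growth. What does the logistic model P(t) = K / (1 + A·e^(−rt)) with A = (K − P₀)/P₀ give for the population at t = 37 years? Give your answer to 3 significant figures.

≈ 164,000 birds

A = (168000 − 9050)/9050 = 17.56354
P(37) = 168000 / (1 + 17.56354·e^(−0.1764·37)) = 168000 / (1 + 17.56354·0.001464)
= 168000 / 1.02571 ≈ 163789.39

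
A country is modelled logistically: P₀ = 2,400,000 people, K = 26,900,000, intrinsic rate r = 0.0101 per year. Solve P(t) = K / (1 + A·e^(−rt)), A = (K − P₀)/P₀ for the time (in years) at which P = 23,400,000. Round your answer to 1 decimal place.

A = (26900000 − 2400000)/2400000 = 10.20833
23400000 = 26900000/(1 + 10.20833·e^(−0.0101t)) → 1 + 10.20833·e^(−0.0101t) = 1.14957
e^(−0.0101t) = 0.014652 → t = ln(68.25)/0.0101 = 4.22318/0.0101

t ≈ 418.1 years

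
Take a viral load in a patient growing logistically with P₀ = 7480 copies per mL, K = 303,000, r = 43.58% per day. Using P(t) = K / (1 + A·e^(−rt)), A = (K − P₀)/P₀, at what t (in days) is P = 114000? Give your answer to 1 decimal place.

t ≈ 7.3 days

A = (303000 − 7480)/7480 = 39.50802
114000 = 303000/(1 + 39.50802·e^(−0.4358t)) → 1 + 39.50802·e^(−0.4358t) = 2.65789
e^(−0.4358t) = 0.041963 → t = ln(23.83024)/0.4358 = 3.17096/0.4358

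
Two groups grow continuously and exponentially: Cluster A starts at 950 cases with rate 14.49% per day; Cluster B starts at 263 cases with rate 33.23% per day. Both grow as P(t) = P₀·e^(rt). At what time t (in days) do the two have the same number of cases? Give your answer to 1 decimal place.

t ≈ 6.9 days

950·e^(0.1449t) = 263·e^(0.3323t)
950/263 = e^((0.3323 − 0.1449)t) → ln(3.61217) = 0.1874·t
t = 1.28431 / 0.1874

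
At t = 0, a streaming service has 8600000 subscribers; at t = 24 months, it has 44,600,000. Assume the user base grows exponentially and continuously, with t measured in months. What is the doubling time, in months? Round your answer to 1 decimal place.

r = ln(44600000/8600000) / 24 = ln(5.18605) / 24 ≈ 0.068582 per month
doubling time = ln 2 / |r| = 0.69315 / 0.068582

doubling time ≈ 10.1 months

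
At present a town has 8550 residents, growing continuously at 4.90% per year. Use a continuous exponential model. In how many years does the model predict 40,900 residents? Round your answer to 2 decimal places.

40900 = 8550 · e^(0.049·t)
t = ln(40900/8550) / 0.049 = ln(4.78363) / 0.049 = 1.5652 / 0.049

t ≈ 31.94 years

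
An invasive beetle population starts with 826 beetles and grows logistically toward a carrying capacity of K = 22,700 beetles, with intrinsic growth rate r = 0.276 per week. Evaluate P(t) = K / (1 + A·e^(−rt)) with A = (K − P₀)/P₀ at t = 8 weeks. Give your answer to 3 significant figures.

A = (22700 − 826)/826 = 26.48184
P(8) = 22700 / (1 + 26.48184·e^(−0.276·8)) = 22700 / (1 + 26.48184·0.10992)
= 22700 / 3.91089 ≈ 5804.3

≈ 5,800 beetles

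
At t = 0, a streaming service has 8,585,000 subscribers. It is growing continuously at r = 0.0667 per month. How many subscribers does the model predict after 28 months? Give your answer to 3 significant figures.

P(28) = 8585000 · e^(0.0667·28) = 8585000 · e^(1.8676)
= 8585000 · 6.47274 ≈ 55568500.02

≈ 55,600,000 subscribers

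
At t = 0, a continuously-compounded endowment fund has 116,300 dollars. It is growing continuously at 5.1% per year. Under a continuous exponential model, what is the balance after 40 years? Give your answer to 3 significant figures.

≈ 894,000 dollars

P(40) = 116300 · e^(0.051·40) = 116300 · e^(2.04)
= 116300 · 7.69061 ≈ 894417.85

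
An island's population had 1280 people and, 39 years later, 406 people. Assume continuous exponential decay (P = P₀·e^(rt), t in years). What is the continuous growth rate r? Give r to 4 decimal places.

r ≈ -0.0294 per year

406 = 1280 · e^(r·39)
e^(39r) = 406/1280 = 0.31719
r = ln(0.31719) / 39 = -1.14826 / 39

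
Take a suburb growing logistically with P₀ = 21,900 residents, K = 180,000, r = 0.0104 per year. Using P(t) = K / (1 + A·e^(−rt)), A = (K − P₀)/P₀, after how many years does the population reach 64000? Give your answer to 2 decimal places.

t ≈ 132.89 years

A = (180000 − 21900)/21900 = 7.21918
64000 = 180000/(1 + 7.21918·e^(−0.0104t)) → 1 + 7.21918·e^(−0.0104t) = 2.8125
e^(−0.0104t) = 0.251067 → t = ln(3.98299)/0.0104 = 1.38203/0.0104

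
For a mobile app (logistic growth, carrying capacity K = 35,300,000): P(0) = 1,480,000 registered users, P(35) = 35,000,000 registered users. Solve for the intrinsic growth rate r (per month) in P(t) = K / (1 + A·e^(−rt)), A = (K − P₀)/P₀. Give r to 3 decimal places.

A = (35300000 − 1480000)/1480000 = 22.85135
35000000 = 35300000/(1 + 22.85135·e^(−r·35)) → e^(−35r) = (1.00857 − 1)/22.85135 = 0.000375
r = −ln(0.000375)/35 = 7.88833/35

r ≈ 0.225 per month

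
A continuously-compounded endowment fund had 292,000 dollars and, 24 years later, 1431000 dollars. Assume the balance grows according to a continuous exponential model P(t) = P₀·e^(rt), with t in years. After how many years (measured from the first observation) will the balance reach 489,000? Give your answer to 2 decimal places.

r = ln(1431000/292000) / 24 ≈ 0.066224 per year
t = ln(489000/292000) / r = 0.51561 / 0.066224 ≈ 7.786

t ≈ 7.79 years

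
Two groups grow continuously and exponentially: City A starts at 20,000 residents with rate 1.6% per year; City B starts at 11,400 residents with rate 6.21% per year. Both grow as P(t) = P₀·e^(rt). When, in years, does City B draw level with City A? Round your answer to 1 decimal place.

20000·e^(0.016t) = 11400·e^(0.0621t)
20000/11400 = e^((0.0621 − 0.016)t) → ln(1.75439) = 0.0461·t
t = 0.56212 / 0.0461

t ≈ 12.2 years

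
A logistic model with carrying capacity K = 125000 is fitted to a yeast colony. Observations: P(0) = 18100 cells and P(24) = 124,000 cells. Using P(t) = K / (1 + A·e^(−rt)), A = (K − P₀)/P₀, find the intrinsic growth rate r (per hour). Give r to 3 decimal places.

r ≈ 0.275 per hour

A = (125000 − 18100)/18100 = 5.90608
124000 = 125000/(1 + 5.90608·e^(−r·24)) → e^(−24r) = (1.00806 − 1)/5.90608 = 0.001365
r = −ln(0.001365)/24 = 6.59626/24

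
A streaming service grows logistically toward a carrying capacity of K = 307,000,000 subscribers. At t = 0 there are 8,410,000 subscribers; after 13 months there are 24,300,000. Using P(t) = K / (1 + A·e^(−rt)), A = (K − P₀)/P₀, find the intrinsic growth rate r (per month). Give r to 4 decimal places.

A = (307000000 − 8410000)/8410000 = 35.50416
24300000 = 307000000/(1 + 35.50416·e^(−r·13)) → e^(−13r) = (12.63374 − 1)/35.50416 = 0.327673
r = −ln(0.327673)/13 = 1.11574/13

r ≈ 0.0858 per month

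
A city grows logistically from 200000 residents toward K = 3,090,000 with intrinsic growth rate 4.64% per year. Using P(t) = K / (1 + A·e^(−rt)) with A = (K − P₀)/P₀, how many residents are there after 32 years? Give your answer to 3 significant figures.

A = (3090000 − 200000)/200000 = 14.45
P(32) = 3090000 / (1 + 14.45·e^(−0.0464·32)) = 3090000 / (1 + 14.45·0.226548)
= 3090000 / 4.27361 ≈ 723041.52

≈ 723,000 residents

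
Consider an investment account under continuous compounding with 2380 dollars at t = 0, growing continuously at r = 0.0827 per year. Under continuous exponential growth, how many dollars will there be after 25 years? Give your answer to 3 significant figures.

≈ 18,800 dollars

P(25) = 2380 · e^(0.0827·25) = 2380 · e^(2.0675)
= 2380 · 7.90504 ≈ 18813.99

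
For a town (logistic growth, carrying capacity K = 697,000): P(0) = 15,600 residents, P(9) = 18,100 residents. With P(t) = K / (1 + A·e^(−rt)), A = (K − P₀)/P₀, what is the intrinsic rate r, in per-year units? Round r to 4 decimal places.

r ≈ 0.0169 per year

A = (697000 − 15600)/15600 = 43.67949
18100 = 697000/(1 + 43.67949·e^(−r·9)) → e^(−9r) = (38.50829 − 1)/43.67949 = 0.858716
r = −ln(0.858716)/9 = 0.15232/9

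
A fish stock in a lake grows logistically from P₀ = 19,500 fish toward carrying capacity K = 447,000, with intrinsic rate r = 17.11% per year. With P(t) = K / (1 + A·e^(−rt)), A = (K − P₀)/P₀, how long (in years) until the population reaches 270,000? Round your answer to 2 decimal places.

t ≈ 20.51 years

A = (447000 − 19500)/19500 = 21.92308
270000 = 447000/(1 + 21.92308·e^(−0.1711t)) → 1 + 21.92308·e^(−0.1711t) = 1.65556
e^(−0.1711t) = 0.029903 → t = ln(33.44198)/0.1711 = 3.50981/0.1711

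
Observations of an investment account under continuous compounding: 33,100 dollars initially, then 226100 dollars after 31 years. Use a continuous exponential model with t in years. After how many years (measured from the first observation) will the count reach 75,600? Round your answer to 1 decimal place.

t ≈ 13.3 years

r = ln(226100/33100) / 31 ≈ 0.061982 per year
t = ln(75600/33100) / r = 0.82592 / 0.061982 ≈ 13.325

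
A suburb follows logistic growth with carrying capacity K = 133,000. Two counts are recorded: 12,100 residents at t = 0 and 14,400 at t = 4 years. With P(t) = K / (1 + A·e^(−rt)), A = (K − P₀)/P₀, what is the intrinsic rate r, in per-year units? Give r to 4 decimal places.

A = (133000 − 12100)/12100 = 9.99174
14400 = 133000/(1 + 9.99174·e^(−r·4)) → e^(−4r) = (9.23611 − 1)/9.99174 = 0.824292
r = −ln(0.824292)/4 = 0.19323/4

r ≈ 0.0483 per year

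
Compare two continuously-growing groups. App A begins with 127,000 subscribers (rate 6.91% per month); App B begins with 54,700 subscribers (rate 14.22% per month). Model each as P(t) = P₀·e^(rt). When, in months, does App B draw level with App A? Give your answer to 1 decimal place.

t ≈ 11.5 months

127000·e^(0.0691t) = 54700·e^(0.1422t)
127000/54700 = e^((0.1422 − 0.0691)t) → ln(2.32176) = 0.0731·t
t = 0.84232 / 0.0731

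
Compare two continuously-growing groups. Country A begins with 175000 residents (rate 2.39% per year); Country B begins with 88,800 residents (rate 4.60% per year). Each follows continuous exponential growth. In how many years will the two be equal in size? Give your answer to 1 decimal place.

t ≈ 30.7 years

175000·e^(0.0239t) = 88800·e^(0.046t)
175000/88800 = e^((0.046 − 0.0239)t) → ln(1.97072) = 0.0221·t
t = 0.6784 / 0.0221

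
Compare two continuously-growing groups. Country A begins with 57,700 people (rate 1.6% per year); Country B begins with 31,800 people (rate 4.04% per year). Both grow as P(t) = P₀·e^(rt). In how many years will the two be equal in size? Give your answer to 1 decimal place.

t ≈ 24.4 years

57700·e^(0.016t) = 31800·e^(0.0404t)
57700/31800 = e^((0.0404 − 0.016)t) → ln(1.81447) = 0.0244·t
t = 0.59579 / 0.0244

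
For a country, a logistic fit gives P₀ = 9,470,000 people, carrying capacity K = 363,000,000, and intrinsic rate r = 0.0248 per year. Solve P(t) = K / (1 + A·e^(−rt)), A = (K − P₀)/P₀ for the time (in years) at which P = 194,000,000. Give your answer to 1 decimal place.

A = (363000000 − 9470000)/9470000 = 37.33157
194000000 = 363000000/(1 + 37.33157·e^(−0.0248t)) → 1 + 37.33157·e^(−0.0248t) = 1.87113
e^(−0.0248t) = 0.023335 → t = ln(42.854)/0.0248 = 3.7578/0.0248

t ≈ 151.5 years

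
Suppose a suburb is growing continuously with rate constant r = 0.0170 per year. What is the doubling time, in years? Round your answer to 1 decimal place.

doubling time ≈ 40.8 years

doubling time = ln(2) / |r| = 0.69315 / 0.017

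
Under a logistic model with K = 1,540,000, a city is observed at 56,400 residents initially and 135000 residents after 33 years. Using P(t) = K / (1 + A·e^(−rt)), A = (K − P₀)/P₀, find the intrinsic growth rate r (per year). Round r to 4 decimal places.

A = (1540000 − 56400)/56400 = 26.30496
135000 = 1540000/(1 + 26.30496·e^(−r·33)) → e^(−33r) = (11.40741 − 1)/26.30496 = 0.395644
r = −ln(0.395644)/33 = 0.92724/33

r ≈ 0.0281 per year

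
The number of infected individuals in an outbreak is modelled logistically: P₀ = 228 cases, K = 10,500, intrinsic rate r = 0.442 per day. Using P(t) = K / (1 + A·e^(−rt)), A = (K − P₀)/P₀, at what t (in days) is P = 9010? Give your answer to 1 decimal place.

A = (10500 − 228)/228 = 45.05263
9010 = 10500/(1 + 45.05263·e^(−0.442t)) → 1 + 45.05263·e^(−0.442t) = 1.16537
e^(−0.442t) = 0.003671 → t = ln(272.43236)/0.442 = 5.60739/0.442

t ≈ 12.7 days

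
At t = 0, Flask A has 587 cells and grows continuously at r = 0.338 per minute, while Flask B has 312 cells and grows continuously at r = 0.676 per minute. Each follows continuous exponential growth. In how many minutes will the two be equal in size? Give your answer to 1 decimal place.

t ≈ 1.9 minutes

587·e^(0.338t) = 312·e^(0.676t)
587/312 = e^((0.676 − 0.338)t) → ln(1.88141) = 0.338·t
t = 0.63202 / 0.338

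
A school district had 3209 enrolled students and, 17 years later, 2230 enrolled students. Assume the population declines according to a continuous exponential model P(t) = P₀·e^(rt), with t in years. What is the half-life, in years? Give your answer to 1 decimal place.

half-life ≈ 32.4 years

r = ln(2230/3209) / 17 = ln(0.69492) / 17 ≈ -0.021409 per year
half-life = ln 2 / |r| = 0.69315 / 0.021409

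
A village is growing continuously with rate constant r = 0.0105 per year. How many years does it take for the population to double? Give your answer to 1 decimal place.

doubling time ≈ 66.0 years

doubling time = ln(2) / |r| = 0.69315 / 0.0105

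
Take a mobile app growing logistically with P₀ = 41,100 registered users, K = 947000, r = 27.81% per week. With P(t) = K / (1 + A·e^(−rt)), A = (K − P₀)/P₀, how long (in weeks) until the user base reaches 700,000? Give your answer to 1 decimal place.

A = (947000 − 41100)/41100 = 22.04136
700000 = 947000/(1 + 22.04136·e^(−0.2781t)) → 1 + 22.04136·e^(−0.2781t) = 1.35286
e^(−0.2781t) = 0.016009 → t = ln(62.4654)/0.2781 = 4.13461/0.2781

t ≈ 14.9 weeks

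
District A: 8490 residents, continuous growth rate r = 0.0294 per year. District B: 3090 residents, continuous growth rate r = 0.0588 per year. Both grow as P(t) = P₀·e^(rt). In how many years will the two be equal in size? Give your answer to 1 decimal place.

8490·e^(0.0294t) = 3090·e^(0.0588t)
8490/3090 = e^((0.0588 − 0.0294)t) → ln(2.74757) = 0.0294·t
t = 1.01072 / 0.0294

t ≈ 34.4 years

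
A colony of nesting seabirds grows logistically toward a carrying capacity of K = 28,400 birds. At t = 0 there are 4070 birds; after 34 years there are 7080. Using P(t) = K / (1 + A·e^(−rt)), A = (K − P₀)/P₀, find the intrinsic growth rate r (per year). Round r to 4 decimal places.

r ≈ 0.0202 per year

A = (28400 − 4070)/4070 = 5.97789
7080 = 28400/(1 + 5.97789·e^(−r·34)) → e^(−34r) = (4.0113 − 1)/5.97789 = 0.50374
r = −ln(0.50374)/34 = 0.6857/34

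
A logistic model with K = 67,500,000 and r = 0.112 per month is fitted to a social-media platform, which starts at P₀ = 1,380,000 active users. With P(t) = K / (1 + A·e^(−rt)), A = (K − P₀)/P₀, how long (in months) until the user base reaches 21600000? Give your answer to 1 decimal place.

t ≈ 27.8 months

A = (67500000 − 1380000)/1380000 = 47.91304
21600000 = 67500000/(1 + 47.91304·e^(−0.112t)) → 1 + 47.91304·e^(−0.112t) = 3.125
e^(−0.112t) = 0.044351 → t = ln(22.54731)/0.112 = 3.11562/0.112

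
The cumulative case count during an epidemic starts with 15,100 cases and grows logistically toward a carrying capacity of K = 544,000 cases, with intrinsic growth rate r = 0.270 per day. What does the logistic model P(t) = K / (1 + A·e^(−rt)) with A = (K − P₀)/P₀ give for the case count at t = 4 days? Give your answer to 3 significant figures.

≈ 42,200 cases

A = (544000 − 15100)/15100 = 35.02649
P(4) = 544000 / (1 + 35.02649·e^(−0.27·4)) = 544000 / (1 + 35.02649·0.339596)
= 544000 / 12.89484 ≈ 42187.42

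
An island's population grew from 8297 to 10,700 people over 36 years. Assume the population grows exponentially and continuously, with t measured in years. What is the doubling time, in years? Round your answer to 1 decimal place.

r = ln(10700/8297) / 36 = ln(1.28962) / 36 ≈ 0.007065 per year
doubling time = ln 2 / |r| = 0.69315 / 0.007065

doubling time ≈ 98.1 years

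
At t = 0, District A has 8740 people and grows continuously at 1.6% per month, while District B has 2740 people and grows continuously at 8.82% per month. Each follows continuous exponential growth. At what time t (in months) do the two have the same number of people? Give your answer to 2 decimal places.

t ≈ 16.07 months

8740·e^(0.016t) = 2740·e^(0.0882t)
8740/2740 = e^((0.0882 − 0.016)t) → ln(3.18978) = 0.0722·t
t = 1.15995 / 0.0722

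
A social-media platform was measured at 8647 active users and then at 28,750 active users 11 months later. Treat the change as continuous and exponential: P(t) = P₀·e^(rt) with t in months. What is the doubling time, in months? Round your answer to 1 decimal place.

r = ln(28750/8647) / 11 = ln(3.32485) / 11 ≈ 0.10922 per month
doubling time = ln 2 / |r| = 0.69315 / 0.10922

doubling time ≈ 6.3 months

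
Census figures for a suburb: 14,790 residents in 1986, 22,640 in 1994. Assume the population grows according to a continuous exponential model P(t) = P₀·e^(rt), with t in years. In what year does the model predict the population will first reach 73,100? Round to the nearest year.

year 2016

r = ln(22640/14790) / 8 = 0.42577/8 ≈ 0.053221 per year
t = ln(73100/14790) / r = 1.59788/0.053221 ≈ 30.02 years after 1986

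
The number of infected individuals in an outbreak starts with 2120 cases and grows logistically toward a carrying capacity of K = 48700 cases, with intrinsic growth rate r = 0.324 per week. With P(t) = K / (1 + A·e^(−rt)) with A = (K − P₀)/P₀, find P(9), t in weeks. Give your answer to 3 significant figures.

≈ 22,200 cases

A = (48700 − 2120)/2120 = 21.9717
P(9) = 48700 / (1 + 21.9717·e^(−0.324·9)) = 48700 / (1 + 21.9717·0.05415)
= 48700 / 2.18976 ≈ 22239.84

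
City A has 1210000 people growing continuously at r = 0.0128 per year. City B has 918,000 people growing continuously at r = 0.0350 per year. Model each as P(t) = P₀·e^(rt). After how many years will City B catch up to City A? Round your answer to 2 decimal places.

t ≈ 12.44 years

1210000·e^(0.0128t) = 918000·e^(0.035t)
1210000/918000 = e^((0.035 − 0.0128)t) → ln(1.31808) = 0.0222·t
t = 0.27618 / 0.0222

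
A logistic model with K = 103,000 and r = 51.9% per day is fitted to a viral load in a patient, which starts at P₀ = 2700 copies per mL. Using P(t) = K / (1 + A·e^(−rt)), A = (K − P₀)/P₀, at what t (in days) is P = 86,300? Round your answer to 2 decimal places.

t ≈ 10.13 days

A = (103000 − 2700)/2700 = 37.14815
86300 = 103000/(1 + 37.14815·e^(−0.519t)) → 1 + 37.14815·e^(−0.519t) = 1.19351
e^(−0.519t) = 0.005209 → t = ln(191.96917)/0.519 = 5.25733/0.519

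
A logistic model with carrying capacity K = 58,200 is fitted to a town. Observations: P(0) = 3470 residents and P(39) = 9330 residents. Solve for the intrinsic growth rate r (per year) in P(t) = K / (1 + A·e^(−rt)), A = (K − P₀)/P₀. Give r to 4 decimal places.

A = (58200 − 3470)/3470 = 15.77233
9330 = 58200/(1 + 15.77233·e^(−r·39)) → e^(−39r) = (6.23794 − 1)/15.77233 = 0.332097
r = −ln(0.332097)/39 = 1.10233/39

r ≈ 0.0283 per year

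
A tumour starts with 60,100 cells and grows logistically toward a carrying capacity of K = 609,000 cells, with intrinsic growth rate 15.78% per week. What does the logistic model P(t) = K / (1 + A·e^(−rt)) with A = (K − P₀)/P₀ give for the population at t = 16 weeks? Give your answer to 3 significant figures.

A = (609000 − 60100)/60100 = 9.13311
P(16) = 609000 / (1 + 9.13311·e^(−0.1578·16)) = 609000 / (1 + 9.13311·0.080074)
= 609000 / 1.73133 ≈ 351753.16

≈ 352,000 cells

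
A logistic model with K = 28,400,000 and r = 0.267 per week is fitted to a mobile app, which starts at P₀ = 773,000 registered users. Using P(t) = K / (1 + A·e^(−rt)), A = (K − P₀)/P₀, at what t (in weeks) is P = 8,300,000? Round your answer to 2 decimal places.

A = (28400000 − 773000)/773000 = 35.73997
8300000 = 28400000/(1 + 35.73997·e^(−0.267t)) → 1 + 35.73997·e^(−0.267t) = 3.42169
e^(−0.267t) = 0.067758 → t = ln(14.7583)/0.267 = 2.69181/0.267

t ≈ 10.08 weeks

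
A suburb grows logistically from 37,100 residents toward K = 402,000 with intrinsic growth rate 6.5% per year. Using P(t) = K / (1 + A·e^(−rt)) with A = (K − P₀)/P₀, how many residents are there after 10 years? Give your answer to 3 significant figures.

A = (402000 − 37100)/37100 = 9.83558
P(10) = 402000 / (1 + 9.83558·e^(−0.065·10)) = 402000 / (1 + 9.83558·0.522046)
= 402000 / 6.13462 ≈ 65529.7

≈ 65,500 residents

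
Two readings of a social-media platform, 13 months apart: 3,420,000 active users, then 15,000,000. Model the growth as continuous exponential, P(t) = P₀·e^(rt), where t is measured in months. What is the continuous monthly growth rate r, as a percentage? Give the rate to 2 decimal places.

15000000 = 3420000 · e^(r·13)
e^(13r) = 15000000/3420000 = 4.38596
r = ln(4.38596) / 13 = 1.47841 / 13

r ≈ 11.37% per month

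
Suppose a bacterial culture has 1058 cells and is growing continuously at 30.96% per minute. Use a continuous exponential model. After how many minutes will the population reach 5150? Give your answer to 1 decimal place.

5150 = 1058 · e^(0.3096·t)
t = ln(5150/1058) / 0.3096 = ln(4.86767) / 0.3096 = 1.58262 / 0.3096

t ≈ 5.1 minutes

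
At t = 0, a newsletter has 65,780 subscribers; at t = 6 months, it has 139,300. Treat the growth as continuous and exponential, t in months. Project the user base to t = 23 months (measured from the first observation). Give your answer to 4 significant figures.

≈ 1,167,000 subscribers

r = ln(139300/65780) / 6 ≈ 0.125052 per month
P(23) = 65780 · e^(0.125052·23) = 65780 · 17.74678 ≈ 1167382.87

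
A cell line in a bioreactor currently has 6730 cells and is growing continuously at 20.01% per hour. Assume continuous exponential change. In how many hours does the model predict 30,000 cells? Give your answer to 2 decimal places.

30000 = 6730 · e^(0.2001·t)
t = ln(30000/6730) / 0.2001 = ln(4.45765) / 0.2001 = 1.49462 / 0.2001

t ≈ 7.47 hours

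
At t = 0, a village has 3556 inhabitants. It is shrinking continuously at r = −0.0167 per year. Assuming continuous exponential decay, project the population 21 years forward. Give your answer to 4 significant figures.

≈ 2,504 inhabitants

P(21) = 3556 · e^(-0.0167·21) = 3556 · e^(-0.3507)
= 3556 · 0.70419 ≈ 2504.12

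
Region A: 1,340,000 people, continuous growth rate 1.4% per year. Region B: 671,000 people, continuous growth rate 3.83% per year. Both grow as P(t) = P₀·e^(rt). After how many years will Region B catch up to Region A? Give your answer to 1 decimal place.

t ≈ 28.5 years

1340000·e^(0.014t) = 671000·e^(0.0383t)
1340000/671000 = e^((0.0383 − 0.014)t) → ln(1.99702) = 0.0243·t
t = 0.69166 / 0.0243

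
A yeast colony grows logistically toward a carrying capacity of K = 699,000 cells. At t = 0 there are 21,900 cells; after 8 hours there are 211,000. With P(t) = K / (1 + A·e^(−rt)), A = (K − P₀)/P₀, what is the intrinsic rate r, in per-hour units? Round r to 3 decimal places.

A = (699000 − 21900)/21900 = 30.91781
211000 = 699000/(1 + 30.91781·e^(−r·8)) → e^(−8r) = (3.3128 − 1)/30.91781 = 0.074805
r = −ln(0.074805)/8 = 2.59288/8

r ≈ 0.324 per hour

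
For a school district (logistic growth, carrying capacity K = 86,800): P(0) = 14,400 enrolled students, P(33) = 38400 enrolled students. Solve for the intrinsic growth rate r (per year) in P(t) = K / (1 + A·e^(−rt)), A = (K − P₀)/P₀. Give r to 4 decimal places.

r ≈ 0.0419 per year

A = (86800 − 14400)/14400 = 5.02778
38400 = 86800/(1 + 5.02778·e^(−r·33)) → e^(−33r) = (2.26042 − 1)/5.02778 = 0.250691
r = −ln(0.250691)/33 = 1.38354/33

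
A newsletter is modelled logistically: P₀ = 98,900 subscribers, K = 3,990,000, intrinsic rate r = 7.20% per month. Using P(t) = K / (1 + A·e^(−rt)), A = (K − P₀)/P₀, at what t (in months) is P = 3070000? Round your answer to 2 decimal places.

t ≈ 67.74 months

A = (3990000 − 98900)/98900 = 39.34378
3070000 = 3990000/(1 + 39.34378·e^(−0.072t)) → 1 + 39.34378·e^(−0.072t) = 1.29967
e^(−0.072t) = 0.007617 → t = ln(131.28849)/0.072 = 4.8774/0.072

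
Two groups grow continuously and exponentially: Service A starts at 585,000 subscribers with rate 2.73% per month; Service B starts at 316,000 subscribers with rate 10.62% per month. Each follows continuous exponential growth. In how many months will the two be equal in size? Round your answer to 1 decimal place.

585000·e^(0.0273t) = 316000·e^(0.1062t)
585000/316000 = e^((0.1062 − 0.0273)t) → ln(1.85127) = 0.0789·t
t = 0.61587 / 0.0789

t ≈ 7.8 months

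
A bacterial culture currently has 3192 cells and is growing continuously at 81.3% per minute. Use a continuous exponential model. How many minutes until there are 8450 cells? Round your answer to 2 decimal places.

8450 = 3192 · e^(0.813·t)
t = ln(8450/3192) / 0.813 = ln(2.64724) / 0.813 = 0.97352 / 0.813

t ≈ 1.20 minutes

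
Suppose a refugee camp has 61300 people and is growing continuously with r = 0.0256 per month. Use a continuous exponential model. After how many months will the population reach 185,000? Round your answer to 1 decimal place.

t ≈ 43.1 months

185000 = 61300 · e^(0.0256·t)
t = ln(185000/61300) / 0.0256 = ln(3.01794) / 0.0256 = 1.10458 / 0.0256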